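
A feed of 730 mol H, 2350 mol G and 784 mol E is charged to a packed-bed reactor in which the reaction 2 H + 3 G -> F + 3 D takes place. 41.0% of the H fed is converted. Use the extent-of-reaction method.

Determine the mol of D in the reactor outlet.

H reacted = 0.41 × 730 = 299.3 mol; ν_H = −2, so ξ = 299.3/2 = 149.6 mol.
Outlet amounts (n = n₀ + ν ξ):
  H: 730 − 2(149.6) = 430.7
  G: 2350 − 3(149.6) = 1901
  F: 0 + 1(149.6) = 149.6
  D: 0 + 3(149.6) = 448.9
  E: 784 (inert)

449 mol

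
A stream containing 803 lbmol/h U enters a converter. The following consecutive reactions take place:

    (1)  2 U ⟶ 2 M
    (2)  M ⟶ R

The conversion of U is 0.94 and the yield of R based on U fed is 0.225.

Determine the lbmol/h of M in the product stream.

574 lbmol/h

Conversion of U: U consumed = 2ξ₁ = 0.94 × 803 → ξ₁ = 377.4 lbmol/h.
Yield of R: 1ξ₂ / 803 = 0.225 → ξ₂ = 180.7 lbmol/h.
Outlet amounts (n = n₀ + Σ ν·ξ):
  U: 803 − 2(377.4) = 48.18
  M: 0 + 2(377.4) − 1(180.7) = 574.1
  R: 0 + 1(180.7) = 180.7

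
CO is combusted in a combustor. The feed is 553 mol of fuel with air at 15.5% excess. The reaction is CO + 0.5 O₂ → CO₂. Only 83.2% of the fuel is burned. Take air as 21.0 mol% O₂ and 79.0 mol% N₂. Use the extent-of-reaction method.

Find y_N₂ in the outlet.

0.652

Stoichiometric O₂ = 0.5 × 553 = 276.5 mol; O₂ fed = 276.5 × 1.155 = 319.4 mol.
N₂ fed = 319.4 × 79/21 = 1201 mol.
Fuel reacted = 0.832 × 553 → ξ = 460.1 mol.
Outlet (n = n₀ + ν ξ):
  CO: 553 − 1(460.1) = 92.9
  O₂: 319.4 − 0.5(460.1) = 89.31
  N₂: 1201 (inert)
  CO₂: 0 + 1(460.1) = 460.1
Total out = 1844 mol; y_N₂ = 1201 / 1844 = 0.6516.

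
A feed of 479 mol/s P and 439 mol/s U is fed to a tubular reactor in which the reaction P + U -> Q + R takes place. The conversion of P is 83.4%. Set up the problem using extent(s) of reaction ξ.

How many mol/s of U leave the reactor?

P reacted = 0.834 × 479 = 399.5 mol/s; ν_P = −1, so ξ = 399.5/1 = 399.5 mol/s.
Outlet amounts (n = n₀ + ν ξ):
  P: 479 − 1(399.5) = 79.51
  U: 439 − 1(399.5) = 39.51
  Q: 0 + 1(399.5) = 399.5
  R: 0 + 1(399.5) = 399.5

39.5 mol/s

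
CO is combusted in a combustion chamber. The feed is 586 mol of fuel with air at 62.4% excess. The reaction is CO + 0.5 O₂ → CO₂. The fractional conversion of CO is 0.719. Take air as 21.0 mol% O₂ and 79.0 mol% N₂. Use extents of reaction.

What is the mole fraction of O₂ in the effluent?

0.1

Stoichiometric O₂ = 0.5 × 586 = 293 mol; O₂ fed = 293 × 1.624 = 475.8 mol.
N₂ fed = 475.8 × 79/21 = 1790 mol.
Fuel reacted = 0.719 × 586 → ξ = 421.3 mol.
Outlet (n = n₀ + ν ξ):
  CO: 586 − 1(421.3) = 164.7
  O₂: 475.8 − 0.5(421.3) = 265.2
  N₂: 1790 (inert)
  CO₂: 0 + 1(421.3) = 421.3
Total out = 2641 mol; y_O₂ = 265.2 / 2641 = 0.1004.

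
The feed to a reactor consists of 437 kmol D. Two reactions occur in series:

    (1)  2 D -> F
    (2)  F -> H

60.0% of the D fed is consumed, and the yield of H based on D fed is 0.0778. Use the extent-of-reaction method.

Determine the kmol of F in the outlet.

Conversion of D: D consumed = 2ξ₁ = 0.6 × 437 → ξ₁ = 131.1 kmol.
Yield of H: 1ξ₂ / 437 = 0.0778 → ξ₂ = 34 kmol.
Outlet amounts (n = n₀ + Σ ν·ξ):
  D: 437 − 2(131.1) = 174.8
  F: 0 + 1(131.1) − 1(34) = 97.1
  H: 0 + 1(34) = 34

97.1 kmol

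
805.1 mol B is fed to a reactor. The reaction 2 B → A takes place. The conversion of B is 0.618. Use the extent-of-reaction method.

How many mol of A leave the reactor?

249 mol

B reacted = 0.618 × 805.1 = 497.6 mol; ν_B = −2, so ξ = 497.6/2 = 248.8 mol.
Outlet amounts (n = n₀ + ν ξ):
  B: 805.1 − 2(248.8) = 307.5
  A: 0 + 1(248.8) = 248.8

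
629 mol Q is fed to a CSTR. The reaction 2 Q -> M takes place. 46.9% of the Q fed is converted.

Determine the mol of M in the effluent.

Q reacted = 0.469 × 629 = 295 mol; ν_Q = −2, so ξ = 295/2 = 147.5 mol.
Outlet amounts (n = n₀ + ν ξ):
  Q: 629 − 2(147.5) = 334
  M: 0 + 1(147.5) = 147.5

148 mol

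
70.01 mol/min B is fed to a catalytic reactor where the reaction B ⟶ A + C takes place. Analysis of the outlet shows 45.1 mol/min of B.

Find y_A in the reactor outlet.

0.262

For B: n = n₀ − 1ξ → 45.1 = 70.01 − 1ξ, giving ξ = 24.91 mol/min.
Outlet amounts (n = n₀ + ν ξ):
  B: 70.01 − 1(24.91) = 45.1
  A: 0 + 1(24.91) = 24.91
  C: 0 + 1(24.91) = 24.91
Total out = 94.92 mol/min; y_A = 24.91 / 94.92 = 0.2624.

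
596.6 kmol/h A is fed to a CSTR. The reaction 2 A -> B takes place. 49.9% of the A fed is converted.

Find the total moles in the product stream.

A reacted = 0.499 × 596.6 = 297.7 kmol/h; ν_A = −2, so ξ = 297.7/2 = 148.9 kmol/h.
Outlet amounts (n = n₀ + ν ξ):
  A: 596.6 − 2(148.9) = 298.9
  B: 0 + 1(148.9) = 148.9
Total out = 298.9 + 148.9 = 447.7 kmol/h.

448 kmol/h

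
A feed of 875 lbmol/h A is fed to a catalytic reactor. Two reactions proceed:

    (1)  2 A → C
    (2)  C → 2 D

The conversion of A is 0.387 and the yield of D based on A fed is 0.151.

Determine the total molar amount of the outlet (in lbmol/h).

Conversion of A: A consumed = 2ξ₁ = 0.387 × 875 → ξ₁ = 169.3 lbmol/h.
Yield of D: 2ξ₂ / 875 = 0.151 → ξ₂ = 66.06 lbmol/h.
Outlet amounts (n = n₀ + Σ ν·ξ):
  A: 875 − 2(169.3) = 536.4
  C: 0 + 1(169.3) − 1(66.06) = 103.2
  D: 0 + 2(66.06) = 132.1
Total out = 536.4 + 103.2 + 132.1 = 771.8 lbmol/h.

772 lbmol/h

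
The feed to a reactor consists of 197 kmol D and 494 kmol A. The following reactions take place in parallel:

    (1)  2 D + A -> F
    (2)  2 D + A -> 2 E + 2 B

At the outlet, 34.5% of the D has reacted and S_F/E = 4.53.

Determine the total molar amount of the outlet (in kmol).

Conversion of D: D consumed = 0.345 × 197 = 67.96 kmol = 2ξ₁ + 2ξ₂.
Selectivity: 1ξ₁ / (2ξ₂) = 4.53 → ξ₁ = 9.06 ξ₂.
Substitute: (2·9.06 + 2) ξ₂ = 67.96 → ξ₂ = 3.378 kmol, ξ₁ = 30.6 kmol.
Outlet amounts (n = n₀ + Σ ν·ξ):
  D: 197 − 2(30.6) − 2(3.378) = 129
  A: 494 − 1(30.6) − 1(3.378) = 460
  F: 0 + 1(30.6) = 30.6
  E: 0 + 2(3.378) = 6.756
  B: 0 + 2(3.378) = 6.756
Total out = 129 + 460 + 30.6 + 6.756 + 6.756 = 633.2 kmol.

633 kmol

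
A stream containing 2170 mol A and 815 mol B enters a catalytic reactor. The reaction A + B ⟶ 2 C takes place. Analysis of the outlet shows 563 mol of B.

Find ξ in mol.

For B: n = n₀ − 1ξ → 563 = 815 − 1ξ, giving ξ = 252 mol.
Outlet amounts (n = n₀ + ν ξ):
  A: 2170 − 1(252) = 1918
  B: 815 − 1(252) = 563
  C: 0 + 2(252) = 504

ξ = 252 mol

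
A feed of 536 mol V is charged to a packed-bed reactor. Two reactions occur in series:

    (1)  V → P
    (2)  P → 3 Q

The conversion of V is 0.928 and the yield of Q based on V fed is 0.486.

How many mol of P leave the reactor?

411 mol

Conversion of V: V consumed = 1ξ₁ = 0.928 × 536 → ξ₁ = 497.4 mol.
Yield of Q: 3ξ₂ / 536 = 0.486 → ξ₂ = 86.83 mol.
Outlet amounts (n = n₀ + Σ ν·ξ):
  V: 536 − 1(497.4) = 38.59
  P: 0 + 1(497.4) − 1(86.83) = 410.6
  Q: 0 + 3(86.83) = 260.5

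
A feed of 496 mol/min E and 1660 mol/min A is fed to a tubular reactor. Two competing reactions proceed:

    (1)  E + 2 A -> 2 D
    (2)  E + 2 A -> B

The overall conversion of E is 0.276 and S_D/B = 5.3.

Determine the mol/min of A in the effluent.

Conversion of E: E consumed = 0.276 × 496 = 136.9 mol/min = 1ξ₁ + 1ξ₂.
Selectivity: 2ξ₁ / (1ξ₂) = 5.3 → ξ₁ = 2.65 ξ₂.
Substitute: (1·2.65 + 1) ξ₂ = 136.9 → ξ₂ = 37.51 mol/min, ξ₁ = 99.39 mol/min.
Outlet amounts (n = n₀ + Σ ν·ξ):
  E: 496 − 1(99.39) − 1(37.51) = 359.1
  A: 1660 − 2(99.39) − 2(37.51) = 1386
  D: 0 + 2(99.39) = 198.8
  B: 0 + 1(37.51) = 37.51

1390 mol/min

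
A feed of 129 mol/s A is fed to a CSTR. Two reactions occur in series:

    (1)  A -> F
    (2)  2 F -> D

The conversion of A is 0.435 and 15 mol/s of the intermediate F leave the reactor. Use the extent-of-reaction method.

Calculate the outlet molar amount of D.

Conversion of A: A consumed = 1ξ₁ = 0.435 × 129 → ξ₁ = 56.12 mol/s.
F balance: n_F = 0 + 1ξ₁ − 2ξ₂ = 15 → ξ₂ = (1·56.12 − 15)/2 = 20.56 mol/s.
Outlet amounts (n = n₀ + Σ ν·ξ):
  A: 129 − 1(56.12) = 72.88
  F: 0 + 1(56.12) − 2(20.56) = 15
  D: 0 + 1(20.56) = 20.56

20.6 mol/s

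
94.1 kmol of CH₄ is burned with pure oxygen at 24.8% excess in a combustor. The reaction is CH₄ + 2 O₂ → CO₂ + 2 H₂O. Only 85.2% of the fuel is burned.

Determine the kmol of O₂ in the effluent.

74.5 kmol

Stoichiometric O₂ = 2 × 94.1 = 188.2 kmol; O₂ fed = 188.2 × 1.248 = 234.9 kmol.
Fuel reacted = 0.852 × 94.1 → ξ = 80.17 kmol.
Outlet (n = n₀ + ν ξ):
  CH₄: 94.1 − 1(80.17) = 13.93
  O₂: 234.9 − 2(80.17) = 74.53
  CO₂: 0 + 1(80.17) = 80.17
  H₂O: 0 + 2(80.17) = 160.3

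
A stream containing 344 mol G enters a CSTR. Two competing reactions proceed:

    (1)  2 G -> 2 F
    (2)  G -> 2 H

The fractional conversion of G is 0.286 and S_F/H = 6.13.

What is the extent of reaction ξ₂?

Conversion of G: G consumed = 0.286 × 344 = 98.38 mol = 2ξ₁ + 1ξ₂.
Selectivity: 2ξ₁ / (2ξ₂) = 6.13 → ξ₁ = 6.13 ξ₂.
Substitute: (2·6.13 + 1) ξ₂ = 98.38 → ξ₂ = 7.42 mol, ξ₁ = 45.48 mol.
Outlet amounts (n = n₀ + Σ ν·ξ):
  G: 344 − 2(45.48) − 1(7.42) = 245.6
  F: 0 + 2(45.48) = 90.96
  H: 0 + 2(7.42) = 14.84

ξ₂ = 7.42 mol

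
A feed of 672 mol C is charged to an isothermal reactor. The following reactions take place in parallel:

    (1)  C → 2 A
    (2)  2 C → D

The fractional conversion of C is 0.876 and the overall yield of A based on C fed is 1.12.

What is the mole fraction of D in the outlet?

0.113

Yield of A: 2ξ₁ / 672 = 1.12 → ξ₁ = 376.3 mol.
Conversion of C: 1ξ₁ + 2ξ₂ = 0.876 × 672 = 588.7 → ξ₂ = 106.2 mol.
Outlet amounts (n = n₀ + Σ ν·ξ):
  C: 672 − 1(376.3) − 2(106.2) = 83.33
  A: 0 + 2(376.3) = 752.6
  D: 0 + 1(106.2) = 106.2
Total out = 942.1 mol; y_D = 106.2 / 942.1 = 0.1127.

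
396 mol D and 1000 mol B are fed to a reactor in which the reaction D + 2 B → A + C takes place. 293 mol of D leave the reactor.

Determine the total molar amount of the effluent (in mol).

For D: n = n₀ − 1ξ → 293 = 396 − 1ξ, giving ξ = 103 mol.
Outlet amounts (n = n₀ + ν ξ):
  D: 396 − 1(103) = 293
  B: 1000 − 2(103) = 794
  A: 0 + 1(103) = 103
  C: 0 + 1(103) = 103
Total out = 293 + 794 + 103 + 103 = 1293 mol.

1290 mol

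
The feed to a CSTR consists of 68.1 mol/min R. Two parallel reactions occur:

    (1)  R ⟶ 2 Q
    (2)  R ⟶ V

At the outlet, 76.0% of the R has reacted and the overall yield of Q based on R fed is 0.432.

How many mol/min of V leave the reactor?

Yield of Q: 2ξ₁ / 68.1 = 0.432 → ξ₁ = 14.71 mol/min.
Conversion of R: 1ξ₁ + 1ξ₂ = 0.76 × 68.1 = 51.76 → ξ₂ = 37.05 mol/min.
Outlet amounts (n = n₀ + Σ ν·ξ):
  R: 68.1 − 1(14.71) − 1(37.05) = 16.34
  Q: 0 + 2(14.71) = 29.42
  V: 0 + 1(37.05) = 37.05

37 mol/min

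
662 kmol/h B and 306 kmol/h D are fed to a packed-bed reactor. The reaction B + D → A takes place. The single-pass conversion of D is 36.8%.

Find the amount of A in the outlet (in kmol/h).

113 kmol/h

D reacted = 0.368 × 306 = 112.6 kmol/h; ν_D = −1, so ξ = 112.6/1 = 112.6 kmol/h.
Outlet amounts (n = n₀ + ν ξ):
  B: 662 − 1(112.6) = 549.4
  D: 306 − 1(112.6) = 193.4
  A: 0 + 1(112.6) = 112.6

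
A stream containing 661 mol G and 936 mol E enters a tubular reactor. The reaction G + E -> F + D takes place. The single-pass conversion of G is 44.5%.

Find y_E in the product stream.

G reacted = 0.445 × 661 = 294.1 mol; ν_G = −1, so ξ = 294.1/1 = 294.1 mol.
Outlet amounts (n = n₀ + ν ξ):
  G: 661 − 1(294.1) = 366.9
  E: 936 − 1(294.1) = 641.9
  F: 0 + 1(294.1) = 294.1
  D: 0 + 1(294.1) = 294.1
Total out = 1597 mol; y_E = 641.9 / 1597 = 0.4019.

0.402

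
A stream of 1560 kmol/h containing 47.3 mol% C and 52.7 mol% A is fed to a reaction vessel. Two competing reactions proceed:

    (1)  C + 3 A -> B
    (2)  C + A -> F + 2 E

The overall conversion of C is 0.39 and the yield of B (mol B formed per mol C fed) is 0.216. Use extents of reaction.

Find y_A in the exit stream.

0.178

Yield of B: 1ξ₁ / 737.9 = 0.216 → ξ₁ = 159.4 kmol/h.
Conversion of C: 1ξ₁ + 1ξ₂ = 0.39 × 737.9 = 287.8 → ξ₂ = 128.4 kmol/h.
Outlet amounts (n = n₀ + Σ ν·ξ):
  C: 737.9 − 1(159.4) − 1(128.4) = 450.1
  A: 822.1 − 3(159.4) − 1(128.4) = 215.6
  B: 0 + 1(159.4) = 159.4
  F: 0 + 1(128.4) = 128.4
  E: 0 + 2(128.4) = 256.8
Total out = 1210 kmol/h; y_A = 215.6 / 1210 = 0.1781.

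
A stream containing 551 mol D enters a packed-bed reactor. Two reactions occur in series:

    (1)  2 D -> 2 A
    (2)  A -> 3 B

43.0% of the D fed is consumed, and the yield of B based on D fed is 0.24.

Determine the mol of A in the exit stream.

Conversion of D: D consumed = 2ξ₁ = 0.43 × 551 → ξ₁ = 118.5 mol.
Yield of B: 3ξ₂ / 551 = 0.24 → ξ₂ = 44.08 mol.
Outlet amounts (n = n₀ + Σ ν·ξ):
  D: 551 − 2(118.5) = 314.1
  A: 0 + 2(118.5) − 1(44.08) = 192.8
  B: 0 + 3(44.08) = 132.2

193 mol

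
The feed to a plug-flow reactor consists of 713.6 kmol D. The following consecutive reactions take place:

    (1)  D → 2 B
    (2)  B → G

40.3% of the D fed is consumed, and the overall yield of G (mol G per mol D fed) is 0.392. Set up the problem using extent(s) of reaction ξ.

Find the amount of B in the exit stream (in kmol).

Conversion of D: D consumed = 1ξ₁ = 0.403 × 713.6 → ξ₁ = 287.6 kmol.
Yield of G: 1ξ₂ / 713.6 = 0.392 → ξ₂ = 279.7 kmol.
Outlet amounts (n = n₀ + Σ ν·ξ):
  D: 713.6 − 1(287.6) = 426
  B: 0 + 2(287.6) − 1(279.7) = 295.4
  G: 0 + 1(279.7) = 279.7

295 kmol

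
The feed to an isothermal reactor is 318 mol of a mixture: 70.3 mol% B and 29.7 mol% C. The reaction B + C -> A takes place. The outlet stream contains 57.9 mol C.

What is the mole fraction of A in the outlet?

For C: n = n₀ − 1ξ → 57.9 = 94.45 − 1ξ, giving ξ = 36.55 mol.
Outlet amounts (n = n₀ + ν ξ):
  B: 223.6 − 1(36.55) = 187
  C: 94.45 − 1(36.55) = 57.9
  A: 0 + 1(36.55) = 36.55
Total out = 281.5 mol; y_A = 36.55 / 281.5 = 0.1298.

0.13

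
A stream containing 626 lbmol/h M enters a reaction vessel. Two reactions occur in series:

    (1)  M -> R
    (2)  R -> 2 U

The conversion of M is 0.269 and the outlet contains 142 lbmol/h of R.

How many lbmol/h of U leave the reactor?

Conversion of M: M consumed = 1ξ₁ = 0.269 × 626 → ξ₁ = 168.4 lbmol/h.
R balance: n_R = 0 + 1ξ₁ − 1ξ₂ = 142 → ξ₂ = (1·168.4 − 142)/1 = 26.39 lbmol/h.
Outlet amounts (n = n₀ + Σ ν·ξ):
  M: 626 − 1(168.4) = 457.6
  R: 0 + 1(168.4) − 1(26.39) = 142
  U: 0 + 2(26.39) = 52.79

52.8 lbmol/h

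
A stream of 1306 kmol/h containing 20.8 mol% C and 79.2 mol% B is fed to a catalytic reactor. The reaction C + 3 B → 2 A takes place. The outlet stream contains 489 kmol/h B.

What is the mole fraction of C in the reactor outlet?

0.0954

For B: n = n₀ − 3ξ → 489 = 1034 − 3ξ, giving ξ = 181.8 kmol/h.
Outlet amounts (n = n₀ + ν ξ):
  C: 271.6 − 1(181.8) = 89.86
  B: 1034 − 3(181.8) = 489
  A: 0 + 2(181.8) = 363.6
Total out = 942.4 kmol/h; y_C = 89.86 / 942.4 = 0.09535.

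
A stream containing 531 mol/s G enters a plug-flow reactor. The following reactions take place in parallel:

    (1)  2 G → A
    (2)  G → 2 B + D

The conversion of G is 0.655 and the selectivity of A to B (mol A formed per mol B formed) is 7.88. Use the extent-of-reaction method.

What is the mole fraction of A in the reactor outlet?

0.439

Conversion of G: G consumed = 0.655 × 531 = 347.8 mol/s = 2ξ₁ + 1ξ₂.
Selectivity: 1ξ₁ / (2ξ₂) = 7.88 → ξ₁ = 15.76 ξ₂.
Substitute: (2·15.76 + 1) ξ₂ = 347.8 → ξ₂ = 10.7 mol/s, ξ₁ = 168.6 mol/s.
Outlet amounts (n = n₀ + Σ ν·ξ):
  G: 531 − 2(168.6) − 1(10.7) = 183.2
  A: 0 + 1(168.6) = 168.6
  B: 0 + 2(10.7) = 21.39
  D: 0 + 1(10.7) = 10.7
Total out = 383.8 mol/s; y_A = 168.6 / 383.8 = 0.4391.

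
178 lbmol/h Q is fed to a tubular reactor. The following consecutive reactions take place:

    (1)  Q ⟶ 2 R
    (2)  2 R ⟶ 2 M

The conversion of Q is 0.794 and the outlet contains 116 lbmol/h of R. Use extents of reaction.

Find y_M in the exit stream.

0.522

Conversion of Q: Q consumed = 1ξ₁ = 0.794 × 178 → ξ₁ = 141.3 lbmol/h.
R balance: n_R = 0 + 2ξ₁ − 2ξ₂ = 116 → ξ₂ = (2·141.3 − 116)/2 = 83.33 lbmol/h.
Outlet amounts (n = n₀ + Σ ν·ξ):
  Q: 178 − 1(141.3) = 36.67
  R: 0 + 2(141.3) − 2(83.33) = 116
  M: 0 + 2(83.33) = 166.7
Total out = 319.3 lbmol/h; y_M = 166.7 / 319.3 = 0.5219.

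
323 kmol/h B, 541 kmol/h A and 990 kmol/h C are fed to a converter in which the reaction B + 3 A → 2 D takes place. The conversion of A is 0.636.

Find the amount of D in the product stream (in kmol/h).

A reacted = 0.636 × 541 = 344.1 kmol/h; ν_A = −3, so ξ = 344.1/3 = 114.7 kmol/h.
Outlet amounts (n = n₀ + ν ξ):
  B: 323 − 1(114.7) = 208.3
  A: 541 − 3(114.7) = 196.9
  D: 0 + 2(114.7) = 229.4
  C: 990 (inert)

229 kmol/h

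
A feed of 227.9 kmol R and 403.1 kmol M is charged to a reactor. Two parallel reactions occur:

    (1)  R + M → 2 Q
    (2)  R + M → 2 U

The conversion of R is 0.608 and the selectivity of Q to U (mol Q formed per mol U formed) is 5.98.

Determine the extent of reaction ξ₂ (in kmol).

ξ₂ = 19.9 kmol

Conversion of R: R consumed = 0.608 × 227.9 = 138.6 kmol = 1ξ₁ + 1ξ₂.
Selectivity: 2ξ₁ / (2ξ₂) = 5.98 → ξ₁ = 5.98 ξ₂.
Substitute: (1·5.98 + 1) ξ₂ = 138.6 → ξ₂ = 19.85 kmol, ξ₁ = 118.7 kmol.
Outlet amounts (n = n₀ + Σ ν·ξ):
  R: 227.9 − 1(118.7) − 1(19.85) = 89.34
  M: 403.1 − 1(118.7) − 1(19.85) = 264.5
  Q: 0 + 2(118.7) = 237.4
  U: 0 + 2(19.85) = 39.7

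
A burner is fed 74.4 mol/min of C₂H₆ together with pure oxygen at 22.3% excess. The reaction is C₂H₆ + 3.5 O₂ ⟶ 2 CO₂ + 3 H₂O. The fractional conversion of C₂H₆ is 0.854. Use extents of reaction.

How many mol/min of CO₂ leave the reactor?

Stoichiometric O₂ = 3.5 × 74.4 = 260.4 mol/min; O₂ fed = 260.4 × 1.223 = 318.5 mol/min.
Fuel reacted = 0.854 × 74.4 → ξ = 63.54 mol/min.
Outlet (n = n₀ + ν ξ):
  C₂H₆: 74.4 − 1(63.54) = 10.86
  O₂: 318.5 − 3.5(63.54) = 96.09
  CO₂: 0 + 2(63.54) = 127.1
  H₂O: 0 + 3(63.54) = 190.6

127 mol/min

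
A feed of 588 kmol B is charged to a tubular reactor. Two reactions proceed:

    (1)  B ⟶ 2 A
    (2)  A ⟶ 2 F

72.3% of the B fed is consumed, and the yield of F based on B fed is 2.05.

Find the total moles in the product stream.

1620 kmol

Conversion of B: B consumed = 1ξ₁ = 0.723 × 588 → ξ₁ = 425.1 kmol.
Yield of F: 2ξ₂ / 588 = 2.05 → ξ₂ = 602.7 kmol.
Outlet amounts (n = n₀ + Σ ν·ξ):
  B: 588 − 1(425.1) = 162.9
  A: 0 + 2(425.1) − 1(602.7) = 247.5
  F: 0 + 2(602.7) = 1205
Total out = 162.9 + 247.5 + 1205 = 1616 kmol.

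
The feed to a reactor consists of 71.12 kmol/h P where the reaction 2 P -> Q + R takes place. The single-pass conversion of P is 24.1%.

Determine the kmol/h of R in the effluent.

P reacted = 0.241 × 71.12 = 17.14 kmol/h; ν_P = −2, so ξ = 17.14/2 = 8.57 kmol/h.
Outlet amounts (n = n₀ + ν ξ):
  P: 71.12 − 2(8.57) = 53.98
  Q: 0 + 1(8.57) = 8.57
  R: 0 + 1(8.57) = 8.57

8.57 kmol/h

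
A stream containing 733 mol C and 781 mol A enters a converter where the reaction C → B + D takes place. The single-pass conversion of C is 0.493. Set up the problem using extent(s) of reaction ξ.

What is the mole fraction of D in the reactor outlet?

0.193

C reacted = 0.493 × 733 = 361.4 mol; ν_C = −1, so ξ = 361.4/1 = 361.4 mol.
Outlet amounts (n = n₀ + ν ξ):
  C: 733 − 1(361.4) = 371.6
  B: 0 + 1(361.4) = 361.4
  D: 0 + 1(361.4) = 361.4
  A: 781 (inert)
Total out = 1875 mol; y_D = 361.4 / 1875 = 0.1927.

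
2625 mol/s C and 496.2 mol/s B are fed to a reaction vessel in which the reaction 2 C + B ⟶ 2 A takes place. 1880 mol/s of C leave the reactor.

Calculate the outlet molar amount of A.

For C: n = n₀ − 2ξ → 1880 = 2625 − 2ξ, giving ξ = 372.5 mol/s.
Outlet amounts (n = n₀ + ν ξ):
  C: 2625 − 2(372.5) = 1880
  B: 496.2 − 1(372.5) = 123.7
  A: 0 + 2(372.5) = 745

745 mol/s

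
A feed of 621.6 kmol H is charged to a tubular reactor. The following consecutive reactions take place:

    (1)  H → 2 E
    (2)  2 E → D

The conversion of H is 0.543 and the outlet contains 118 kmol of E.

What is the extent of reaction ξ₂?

ξ₂ = 279 kmol

Conversion of H: H consumed = 1ξ₁ = 0.543 × 621.6 → ξ₁ = 337.5 kmol.
E balance: n_E = 0 + 2ξ₁ − 2ξ₂ = 118 → ξ₂ = (2·337.5 − 118)/2 = 278.5 kmol.
Outlet amounts (n = n₀ + Σ ν·ξ):
  H: 621.6 − 1(337.5) = 284.1
  E: 0 + 2(337.5) − 2(278.5) = 118
  D: 0 + 1(278.5) = 278.5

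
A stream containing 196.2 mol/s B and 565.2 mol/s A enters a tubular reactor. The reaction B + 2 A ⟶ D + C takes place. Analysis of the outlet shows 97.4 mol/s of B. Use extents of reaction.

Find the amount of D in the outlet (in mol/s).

For B: n = n₀ − 1ξ → 97.4 = 196.2 − 1ξ, giving ξ = 98.8 mol/s.
Outlet amounts (n = n₀ + ν ξ):
  B: 196.2 − 1(98.8) = 97.4
  A: 565.2 − 2(98.8) = 367.6
  D: 0 + 1(98.8) = 98.8
  C: 0 + 1(98.8) = 98.8

98.8 mol/s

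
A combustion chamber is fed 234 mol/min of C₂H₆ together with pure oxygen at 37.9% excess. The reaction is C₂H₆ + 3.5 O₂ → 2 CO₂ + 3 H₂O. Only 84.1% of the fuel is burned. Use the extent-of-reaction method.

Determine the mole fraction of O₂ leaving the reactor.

0.301

Stoichiometric O₂ = 3.5 × 234 = 819 mol/min; O₂ fed = 819 × 1.379 = 1129 mol/min.
Fuel reacted = 0.841 × 234 → ξ = 196.8 mol/min.
Outlet (n = n₀ + ν ξ):
  C₂H₆: 234 − 1(196.8) = 37.21
  O₂: 1129 − 3.5(196.8) = 440.6
  CO₂: 0 + 2(196.8) = 393.6
  H₂O: 0 + 3(196.8) = 590.4
Total out = 1462 mol/min; y_O₂ = 440.6 / 1462 = 0.3014.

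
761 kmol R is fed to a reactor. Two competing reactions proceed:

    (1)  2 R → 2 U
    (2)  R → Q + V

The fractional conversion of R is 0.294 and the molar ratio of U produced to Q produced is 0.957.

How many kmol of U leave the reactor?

Conversion of R: R consumed = 0.294 × 761 = 223.7 kmol = 2ξ₁ + 1ξ₂.
Selectivity: 2ξ₁ / (1ξ₂) = 0.957 → ξ₁ = 0.4785 ξ₂.
Substitute: (2·0.4785 + 1) ξ₂ = 223.7 → ξ₂ = 114.3 kmol, ξ₁ = 54.7 kmol.
Outlet amounts (n = n₀ + Σ ν·ξ):
  R: 761 − 2(54.7) − 1(114.3) = 537.3
  U: 0 + 2(54.7) = 109.4
  Q: 0 + 1(114.3) = 114.3
  V: 0 + 1(114.3) = 114.3

109 kmol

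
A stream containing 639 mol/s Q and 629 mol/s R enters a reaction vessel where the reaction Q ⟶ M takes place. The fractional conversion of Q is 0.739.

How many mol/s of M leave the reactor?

472 mol/s

Q reacted = 0.739 × 639 = 472.2 mol/s; ν_Q = −1, so ξ = 472.2/1 = 472.2 mol/s.
Outlet amounts (n = n₀ + ν ξ):
  Q: 639 − 1(472.2) = 166.8
  M: 0 + 1(472.2) = 472.2
  R: 629 (inert)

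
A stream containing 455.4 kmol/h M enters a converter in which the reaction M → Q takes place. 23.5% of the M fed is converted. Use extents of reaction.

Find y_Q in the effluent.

0.235

M reacted = 0.235 × 455.4 = 107 kmol/h; ν_M = −1, so ξ = 107/1 = 107 kmol/h.
Outlet amounts (n = n₀ + ν ξ):
  M: 455.4 − 1(107) = 348.4
  Q: 0 + 1(107) = 107
Total out = 455.4 kmol/h; y_Q = 107 / 455.4 = 0.235.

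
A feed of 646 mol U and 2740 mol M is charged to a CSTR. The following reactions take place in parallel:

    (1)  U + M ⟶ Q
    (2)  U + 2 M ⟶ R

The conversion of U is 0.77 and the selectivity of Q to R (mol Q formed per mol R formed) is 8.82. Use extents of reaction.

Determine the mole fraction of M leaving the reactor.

0.772

Conversion of U: U consumed = 0.77 × 646 = 497.4 mol = 1ξ₁ + 1ξ₂.
Selectivity: 1ξ₁ / (1ξ₂) = 8.82 → ξ₁ = 8.82 ξ₂.
Substitute: (1·8.82 + 1) ξ₂ = 497.4 → ξ₂ = 50.65 mol, ξ₁ = 446.8 mol.
Outlet amounts (n = n₀ + Σ ν·ξ):
  U: 646 − 1(446.8) − 1(50.65) = 148.6
  M: 2740 − 1(446.8) − 2(50.65) = 2192
  Q: 0 + 1(446.8) = 446.8
  R: 0 + 1(50.65) = 50.65
Total out = 2838 mol; y_M = 2192 / 2838 = 0.7724.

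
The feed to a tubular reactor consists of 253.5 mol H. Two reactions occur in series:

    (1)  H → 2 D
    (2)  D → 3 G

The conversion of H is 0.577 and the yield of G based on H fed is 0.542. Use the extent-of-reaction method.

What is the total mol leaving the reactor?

491 mol

Conversion of H: H consumed = 1ξ₁ = 0.577 × 253.5 → ξ₁ = 146.3 mol.
Yield of G: 3ξ₂ / 253.5 = 0.542 → ξ₂ = 45.8 mol.
Outlet amounts (n = n₀ + Σ ν·ξ):
  H: 253.5 − 1(146.3) = 107.2
  D: 0 + 2(146.3) − 1(45.8) = 246.7
  G: 0 + 3(45.8) = 137.4
Total out = 107.2 + 246.7 + 137.4 = 491.4 mol.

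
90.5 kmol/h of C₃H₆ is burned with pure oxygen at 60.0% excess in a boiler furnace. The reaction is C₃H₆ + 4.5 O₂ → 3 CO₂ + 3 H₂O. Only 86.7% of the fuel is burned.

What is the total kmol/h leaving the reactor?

781 kmol/h

Stoichiometric O₂ = 4.5 × 90.5 = 407.2 kmol/h; O₂ fed = 407.2 × 1.600 = 651.6 kmol/h.
Fuel reacted = 0.867 × 90.5 → ξ = 78.46 kmol/h.
Outlet (n = n₀ + ν ξ):
  C₃H₆: 90.5 − 1(78.46) = 12.04
  O₂: 651.6 − 4.5(78.46) = 298.5
  CO₂: 0 + 3(78.46) = 235.4
  H₂O: 0 + 3(78.46) = 235.4
Total out = 12.04 + 298.5 + 235.4 + 235.4 = 781.3 kmol/h.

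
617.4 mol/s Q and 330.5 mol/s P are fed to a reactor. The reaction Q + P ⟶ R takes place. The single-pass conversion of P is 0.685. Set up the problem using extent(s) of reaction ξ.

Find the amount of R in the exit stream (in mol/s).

P reacted = 0.685 × 330.5 = 226.4 mol/s; ν_P = −1, so ξ = 226.4/1 = 226.4 mol/s.
Outlet amounts (n = n₀ + ν ξ):
  Q: 617.4 − 1(226.4) = 391
  P: 330.5 − 1(226.4) = 104.1
  R: 0 + 1(226.4) = 226.4

226 mol/s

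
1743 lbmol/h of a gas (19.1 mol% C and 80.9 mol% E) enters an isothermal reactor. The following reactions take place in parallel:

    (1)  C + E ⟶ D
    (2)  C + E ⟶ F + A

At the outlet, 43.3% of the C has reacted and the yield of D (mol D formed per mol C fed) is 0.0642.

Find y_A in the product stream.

Yield of D: 1ξ₁ / 332.9 = 0.0642 → ξ₁ = 21.37 lbmol/h.
Conversion of C: 1ξ₁ + 1ξ₂ = 0.433 × 332.9 = 144.2 → ξ₂ = 122.8 lbmol/h.
Outlet amounts (n = n₀ + Σ ν·ξ):
  C: 332.9 − 1(21.37) − 1(122.8) = 188.8
  E: 1410 − 1(21.37) − 1(122.8) = 1266
  D: 0 + 1(21.37) = 21.37
  F: 0 + 1(122.8) = 122.8
  A: 0 + 1(122.8) = 122.8
Total out = 1722 lbmol/h; y_A = 122.8 / 1722 = 0.07132.

0.0713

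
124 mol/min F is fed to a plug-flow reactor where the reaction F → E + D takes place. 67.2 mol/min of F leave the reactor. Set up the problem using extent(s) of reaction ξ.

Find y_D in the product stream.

For F: n = n₀ − 1ξ → 67.2 = 124 − 1ξ, giving ξ = 56.8 mol/min.
Outlet amounts (n = n₀ + ν ξ):
  F: 124 − 1(56.8) = 67.2
  E: 0 + 1(56.8) = 56.8
  D: 0 + 1(56.8) = 56.8
Total out = 180.8 mol/min; y_D = 56.8 / 180.8 = 0.3142.

0.314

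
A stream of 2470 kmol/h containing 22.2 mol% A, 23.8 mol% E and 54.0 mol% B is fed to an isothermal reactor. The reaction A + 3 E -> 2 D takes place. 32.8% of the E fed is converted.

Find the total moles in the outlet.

2340 kmol/h

E reacted = 0.328 × 587.9 = 192.8 kmol/h; ν_E = −3, so ξ = 192.8/3 = 64.27 kmol/h.
Outlet amounts (n = n₀ + ν ξ):
  A: 548.3 − 1(64.27) = 484.1
  E: 587.9 − 3(64.27) = 395
  D: 0 + 2(64.27) = 128.5
  B: 1334 (inert)
Total out = 484.1 + 395 + 128.5 + 1334 = 2341 kmol/h.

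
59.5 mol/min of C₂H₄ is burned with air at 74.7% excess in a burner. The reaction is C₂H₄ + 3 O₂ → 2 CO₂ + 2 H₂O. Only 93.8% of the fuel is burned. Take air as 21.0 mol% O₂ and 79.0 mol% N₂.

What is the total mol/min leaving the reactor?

Stoichiometric O₂ = 3 × 59.5 = 178.5 mol/min; O₂ fed = 178.5 × 1.747 = 311.8 mol/min.
N₂ fed = 311.8 × 79/21 = 1173 mol/min.
Fuel reacted = 0.938 × 59.5 → ξ = 55.81 mol/min.
Outlet (n = n₀ + ν ξ):
  C₂H₄: 59.5 − 1(55.81) = 3.689
  O₂: 311.8 − 3(55.81) = 144.4
  N₂: 1173 (inert)
  CO₂: 0 + 2(55.81) = 111.6
  H₂O: 0 + 2(55.81) = 111.6
Total out = 3.689 + 144.4 + 1173 + 111.6 + 111.6 = 1544 mol/min.

1540 mol/min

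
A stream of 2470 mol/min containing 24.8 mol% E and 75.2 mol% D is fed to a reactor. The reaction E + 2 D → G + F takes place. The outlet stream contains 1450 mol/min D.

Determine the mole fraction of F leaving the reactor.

For D: n = n₀ − 2ξ → 1450 = 1857 − 2ξ, giving ξ = 203.7 mol/min.
Outlet amounts (n = n₀ + ν ξ):
  E: 612.6 − 1(203.7) = 408.8
  D: 1857 − 2(203.7) = 1450
  G: 0 + 1(203.7) = 203.7
  F: 0 + 1(203.7) = 203.7
Total out = 2266 mol/min; y_F = 203.7 / 2266 = 0.08989.

0.0899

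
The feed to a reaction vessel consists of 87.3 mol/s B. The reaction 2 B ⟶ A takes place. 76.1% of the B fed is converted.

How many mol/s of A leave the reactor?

33.2 mol/s

B reacted = 0.761 × 87.3 = 66.44 mol/s; ν_B = −2, so ξ = 66.44/2 = 33.22 mol/s.
Outlet amounts (n = n₀ + ν ξ):
  B: 87.3 − 2(33.22) = 20.86
  A: 0 + 1(33.22) = 33.22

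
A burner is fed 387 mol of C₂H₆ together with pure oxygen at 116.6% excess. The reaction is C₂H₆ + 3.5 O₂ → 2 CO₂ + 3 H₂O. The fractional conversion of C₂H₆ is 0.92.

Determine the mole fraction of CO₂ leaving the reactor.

Stoichiometric O₂ = 3.5 × 387 = 1354 mol; O₂ fed = 1354 × 2.166 = 2934 mol.
Fuel reacted = 0.92 × 387 → ξ = 356 mol.
Outlet (n = n₀ + ν ξ):
  C₂H₆: 387 − 1(356) = 30.96
  O₂: 2934 − 3.5(356) = 1688
  CO₂: 0 + 2(356) = 712.1
  H₂O: 0 + 3(356) = 1068
Total out = 3499 mol; y_CO₂ = 712.1 / 3499 = 0.2035.

0.204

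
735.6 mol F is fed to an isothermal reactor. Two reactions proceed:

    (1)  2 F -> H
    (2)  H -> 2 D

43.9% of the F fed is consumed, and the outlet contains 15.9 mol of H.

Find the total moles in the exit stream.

Conversion of F: F consumed = 2ξ₁ = 0.439 × 735.6 → ξ₁ = 161.5 mol.
H balance: n_H = 0 + 1ξ₁ − 1ξ₂ = 15.9 → ξ₂ = (1·161.5 − 15.9)/1 = 145.6 mol.
Outlet amounts (n = n₀ + Σ ν·ξ):
  F: 735.6 − 2(161.5) = 412.7
  H: 0 + 1(161.5) − 1(145.6) = 15.9
  D: 0 + 2(145.6) = 291.1
Total out = 412.7 + 15.9 + 291.1 = 719.7 mol.

720 mol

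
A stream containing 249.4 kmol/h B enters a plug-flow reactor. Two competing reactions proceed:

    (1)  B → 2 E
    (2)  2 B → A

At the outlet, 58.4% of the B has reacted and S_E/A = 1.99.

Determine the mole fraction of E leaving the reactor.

0.388

Conversion of B: B consumed = 0.584 × 249.4 = 145.6 kmol/h = 1ξ₁ + 2ξ₂.
Selectivity: 2ξ₁ / (1ξ₂) = 1.99 → ξ₁ = 0.995 ξ₂.
Substitute: (1·0.995 + 2) ξ₂ = 145.6 → ξ₂ = 48.63 kmol/h, ξ₁ = 48.39 kmol/h.
Outlet amounts (n = n₀ + Σ ν·ξ):
  B: 249.4 − 1(48.39) − 2(48.63) = 103.8
  E: 0 + 2(48.39) = 96.78
  A: 0 + 1(48.63) = 48.63
Total out = 249.2 kmol/h; y_E = 96.78 / 249.2 = 0.3884.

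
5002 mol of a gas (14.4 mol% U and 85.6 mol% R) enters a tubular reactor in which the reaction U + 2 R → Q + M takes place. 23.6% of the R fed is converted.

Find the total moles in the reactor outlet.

4500 mol

R reacted = 0.236 × 4282 = 1010 mol; ν_R = −2, so ξ = 1010/2 = 505.2 mol.
Outlet amounts (n = n₀ + ν ξ):
  U: 720.3 − 1(505.2) = 215
  R: 4282 − 2(505.2) = 3271
  Q: 0 + 1(505.2) = 505.2
  M: 0 + 1(505.2) = 505.2
Total out = 215 + 3271 + 505.2 + 505.2 = 4497 mol.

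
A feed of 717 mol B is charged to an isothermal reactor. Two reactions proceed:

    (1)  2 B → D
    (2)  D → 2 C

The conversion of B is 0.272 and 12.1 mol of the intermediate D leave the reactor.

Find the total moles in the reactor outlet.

Conversion of B: B consumed = 2ξ₁ = 0.272 × 717 → ξ₁ = 97.51 mol.
D balance: n_D = 0 + 1ξ₁ − 1ξ₂ = 12.1 → ξ₂ = (1·97.51 − 12.1)/1 = 85.41 mol.
Outlet amounts (n = n₀ + Σ ν·ξ):
  B: 717 − 2(97.51) = 522
  D: 0 + 1(97.51) − 1(85.41) = 12.1
  C: 0 + 2(85.41) = 170.8
Total out = 522 + 12.1 + 170.8 = 704.9 mol.

705 mol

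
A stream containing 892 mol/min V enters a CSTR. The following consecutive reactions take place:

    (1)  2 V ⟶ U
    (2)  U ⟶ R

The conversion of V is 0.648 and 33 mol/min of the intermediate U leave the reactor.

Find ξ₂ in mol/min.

Conversion of V: V consumed = 2ξ₁ = 0.648 × 892 → ξ₁ = 289 mol/min.
U balance: n_U = 0 + 1ξ₁ − 1ξ₂ = 33 → ξ₂ = (1·289 − 33)/1 = 256 mol/min.
Outlet amounts (n = n₀ + Σ ν·ξ):
  V: 892 − 2(289) = 314
  U: 0 + 1(289) − 1(256) = 33
  R: 0 + 1(256) = 256

ξ₂ = 256 mol/min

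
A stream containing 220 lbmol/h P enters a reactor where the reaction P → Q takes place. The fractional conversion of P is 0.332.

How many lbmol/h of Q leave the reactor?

73 lbmol/h

P reacted = 0.332 × 220 = 73.04 lbmol/h; ν_P = −1, so ξ = 73.04/1 = 73.04 lbmol/h.
Outlet amounts (n = n₀ + ν ξ):
  P: 220 − 1(73.04) = 147
  Q: 0 + 1(73.04) = 73.04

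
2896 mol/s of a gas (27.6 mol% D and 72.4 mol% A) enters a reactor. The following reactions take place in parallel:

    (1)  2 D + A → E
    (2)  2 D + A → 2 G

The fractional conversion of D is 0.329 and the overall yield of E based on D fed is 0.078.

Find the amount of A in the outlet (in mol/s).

1970 mol/s

Yield of E: 1ξ₁ / 799.3 = 0.078 → ξ₁ = 62.35 mol/s.
Conversion of D: 2ξ₁ + 2ξ₂ = 0.329 × 799.3 = 263 → ξ₂ = 69.14 mol/s.
Outlet amounts (n = n₀ + Σ ν·ξ):
  D: 799.3 − 2(62.35) − 2(69.14) = 536.3
  A: 2097 − 1(62.35) − 1(69.14) = 1965
  E: 0 + 1(62.35) = 62.35
  G: 0 + 2(69.14) = 138.3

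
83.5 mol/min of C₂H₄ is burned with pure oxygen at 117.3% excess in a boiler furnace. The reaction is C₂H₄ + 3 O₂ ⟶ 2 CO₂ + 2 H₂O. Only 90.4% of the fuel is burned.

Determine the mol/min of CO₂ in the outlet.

Stoichiometric O₂ = 3 × 83.5 = 250.5 mol/min; O₂ fed = 250.5 × 2.173 = 544.3 mol/min.
Fuel reacted = 0.904 × 83.5 → ξ = 75.48 mol/min.
Outlet (n = n₀ + ν ξ):
  C₂H₄: 83.5 − 1(75.48) = 8.016
  O₂: 544.3 − 3(75.48) = 317.9
  CO₂: 0 + 2(75.48) = 151
  H₂O: 0 + 2(75.48) = 151

151 mol/min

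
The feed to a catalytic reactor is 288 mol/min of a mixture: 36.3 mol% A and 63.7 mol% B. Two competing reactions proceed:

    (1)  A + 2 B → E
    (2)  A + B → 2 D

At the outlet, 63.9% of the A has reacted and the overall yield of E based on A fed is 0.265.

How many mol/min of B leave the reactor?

88.9 mol/min

Yield of E: 1ξ₁ / 104.5 = 0.265 → ξ₁ = 27.7 mol/min.
Conversion of A: 1ξ₁ + 1ξ₂ = 0.639 × 104.5 = 66.8 → ξ₂ = 39.1 mol/min.
Outlet amounts (n = n₀ + Σ ν·ξ):
  A: 104.5 − 1(27.7) − 1(39.1) = 37.74
  B: 183.5 − 2(27.7) − 1(39.1) = 88.95
  E: 0 + 1(27.7) = 27.7
  D: 0 + 2(39.1) = 78.2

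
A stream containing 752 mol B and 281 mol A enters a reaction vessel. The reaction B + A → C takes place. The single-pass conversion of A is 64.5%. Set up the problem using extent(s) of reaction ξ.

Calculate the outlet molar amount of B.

571 mol

A reacted = 0.645 × 281 = 181.2 mol; ν_A = −1, so ξ = 181.2/1 = 181.2 mol.
Outlet amounts (n = n₀ + ν ξ):
  B: 752 − 1(181.2) = 570.8
  A: 281 − 1(181.2) = 99.75
  C: 0 + 1(181.2) = 181.2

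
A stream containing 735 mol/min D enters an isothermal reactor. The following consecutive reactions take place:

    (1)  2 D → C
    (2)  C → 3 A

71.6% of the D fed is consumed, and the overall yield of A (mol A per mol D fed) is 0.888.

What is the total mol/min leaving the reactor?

Conversion of D: D consumed = 2ξ₁ = 0.716 × 735 → ξ₁ = 263.1 mol/min.
Yield of A: 3ξ₂ / 735 = 0.888 → ξ₂ = 217.6 mol/min.
Outlet amounts (n = n₀ + Σ ν·ξ):
  D: 735 − 2(263.1) = 208.7
  C: 0 + 1(263.1) − 1(217.6) = 45.57
  A: 0 + 3(217.6) = 652.7
Total out = 208.7 + 45.57 + 652.7 = 907 mol/min.

907 mol/min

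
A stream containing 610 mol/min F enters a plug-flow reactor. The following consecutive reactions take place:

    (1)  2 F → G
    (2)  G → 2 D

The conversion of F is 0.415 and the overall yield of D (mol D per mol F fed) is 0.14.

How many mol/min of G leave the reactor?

Conversion of F: F consumed = 2ξ₁ = 0.415 × 610 → ξ₁ = 126.6 mol/min.
Yield of D: 2ξ₂ / 610 = 0.14 → ξ₂ = 42.7 mol/min.
Outlet amounts (n = n₀ + Σ ν·ξ):
  F: 610 − 2(126.6) = 356.9
  G: 0 + 1(126.6) − 1(42.7) = 83.87
  D: 0 + 2(42.7) = 85.4

83.9 mol/min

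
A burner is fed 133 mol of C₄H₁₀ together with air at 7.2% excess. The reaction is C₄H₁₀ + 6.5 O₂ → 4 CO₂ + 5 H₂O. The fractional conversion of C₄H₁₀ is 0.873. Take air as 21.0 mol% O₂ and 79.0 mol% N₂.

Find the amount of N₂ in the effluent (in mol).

3490 mol

Stoichiometric O₂ = 6.5 × 133 = 864.5 mol; O₂ fed = 864.5 × 1.072 = 926.7 mol.
N₂ fed = 926.7 × 79/21 = 3486 mol.
Fuel reacted = 0.873 × 133 → ξ = 116.1 mol.
Outlet (n = n₀ + ν ξ):
  C₄H₁₀: 133 − 1(116.1) = 16.89
  O₂: 926.7 − 6.5(116.1) = 172
  N₂: 3486 (inert)
  CO₂: 0 + 4(116.1) = 464.4
  H₂O: 0 + 5(116.1) = 580.5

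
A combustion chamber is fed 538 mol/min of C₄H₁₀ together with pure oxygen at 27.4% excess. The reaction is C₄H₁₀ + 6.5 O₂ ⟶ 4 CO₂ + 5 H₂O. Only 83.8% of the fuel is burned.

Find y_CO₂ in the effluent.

Stoichiometric O₂ = 6.5 × 538 = 3497 mol/min; O₂ fed = 3497 × 1.274 = 4455 mol/min.
Fuel reacted = 0.838 × 538 → ξ = 450.8 mol/min.
Outlet (n = n₀ + ν ξ):
  C₄H₁₀: 538 − 1(450.8) = 87.16
  O₂: 4455 − 6.5(450.8) = 1525
  CO₂: 0 + 4(450.8) = 1803
  H₂O: 0 + 5(450.8) = 2254
Total out = 5669 mol/min; y_CO₂ = 1803 / 5669 = 0.3181.

0.318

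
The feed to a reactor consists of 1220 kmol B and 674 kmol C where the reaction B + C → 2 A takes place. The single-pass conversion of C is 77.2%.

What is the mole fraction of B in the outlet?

0.369

C reacted = 0.772 × 674 = 520.3 kmol; ν_C = −1, so ξ = 520.3/1 = 520.3 kmol.
Outlet amounts (n = n₀ + ν ξ):
  B: 1220 − 1(520.3) = 699.7
  C: 674 − 1(520.3) = 153.7
  A: 0 + 2(520.3) = 1041
Total out = 1894 kmol; y_B = 699.7 / 1894 = 0.3694.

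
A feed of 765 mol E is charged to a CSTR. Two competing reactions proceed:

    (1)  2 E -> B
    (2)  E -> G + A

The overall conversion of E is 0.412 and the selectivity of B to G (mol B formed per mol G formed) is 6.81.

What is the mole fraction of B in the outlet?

Conversion of E: E consumed = 0.412 × 765 = 315.2 mol = 2ξ₁ + 1ξ₂.
Selectivity: 1ξ₁ / (1ξ₂) = 6.81 → ξ₁ = 6.81 ξ₂.
Substitute: (2·6.81 + 1) ξ₂ = 315.2 → ξ₂ = 21.56 mol, ξ₁ = 146.8 mol.
Outlet amounts (n = n₀ + Σ ν·ξ):
  E: 765 − 2(146.8) − 1(21.56) = 449.8
  B: 0 + 1(146.8) = 146.8
  G: 0 + 1(21.56) = 21.56
  A: 0 + 1(21.56) = 21.56
Total out = 639.7 mol; y_B = 146.8 / 639.7 = 0.2295.

0.229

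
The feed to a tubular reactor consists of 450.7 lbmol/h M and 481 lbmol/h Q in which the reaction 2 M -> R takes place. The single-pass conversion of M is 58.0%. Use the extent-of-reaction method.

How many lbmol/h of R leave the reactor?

131 lbmol/h

M reacted = 0.58 × 450.7 = 261.4 lbmol/h; ν_M = −2, so ξ = 261.4/2 = 130.7 lbmol/h.
Outlet amounts (n = n₀ + ν ξ):
  M: 450.7 − 2(130.7) = 189.3
  R: 0 + 1(130.7) = 130.7
  Q: 481 (inert)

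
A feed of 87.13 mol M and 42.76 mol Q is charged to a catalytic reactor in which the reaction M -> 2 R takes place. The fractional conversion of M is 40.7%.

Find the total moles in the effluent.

165 mol

M reacted = 0.407 × 87.13 = 35.46 mol; ν_M = −1, so ξ = 35.46/1 = 35.46 mol.
Outlet amounts (n = n₀ + ν ξ):
  M: 87.13 − 1(35.46) = 51.67
  R: 0 + 2(35.46) = 70.92
  Q: 42.76 (inert)
Total out = 51.67 + 70.92 + 42.76 = 165.4 mol.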